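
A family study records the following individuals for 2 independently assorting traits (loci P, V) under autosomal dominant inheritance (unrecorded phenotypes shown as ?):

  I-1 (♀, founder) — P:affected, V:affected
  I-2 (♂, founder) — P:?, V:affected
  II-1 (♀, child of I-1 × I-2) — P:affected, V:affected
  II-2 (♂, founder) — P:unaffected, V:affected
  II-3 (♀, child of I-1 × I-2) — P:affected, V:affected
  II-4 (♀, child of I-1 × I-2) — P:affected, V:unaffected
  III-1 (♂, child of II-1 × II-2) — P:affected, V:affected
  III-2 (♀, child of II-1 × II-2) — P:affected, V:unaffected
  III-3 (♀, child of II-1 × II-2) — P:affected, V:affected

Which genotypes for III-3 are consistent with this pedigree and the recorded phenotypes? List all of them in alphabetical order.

P/I-1 aff ·: Pp|PP
P/I-2 ? ·: pp|Pp|PP
P/II-1 aff I-1×I-2: Pp|PP
P/II-2 un ·: pp
P/II-3 aff I-1×I-2: Pp|PP
P/II-4 aff I-1×I-2: Pp|PP
P/III-1 aff II-1×II-2: Pp
P/III-2 aff II-1×II-2: Pp
P/III-3 aff II-1×II-2: Pp
⇒ P over [I-1,I-2,II-1,II-2,II-3,II-4,III-1,III-2,III-3]: 27 consistent
V/I-1 aff ·: Vv
V/I-2 aff ·: Vv
V/II-1 aff I-1×I-2: Vv
V/II-2 aff ·: Vv
V/II-3 aff I-1×I-2: Vv|VV
V/II-4 un I-1×I-2: vv
V/III-1 aff II-1×II-2: Vv|VV
V/III-2 un II-1×II-2: vv
V/III-3 aff II-1×II-2: Vv|VV
⇒ V over [I-1,I-2,II-1,II-2,II-3,II-4,III-1,III-2,III-3]: 8 consistent

III-3 ∈ {Pp VV, Pp Vv}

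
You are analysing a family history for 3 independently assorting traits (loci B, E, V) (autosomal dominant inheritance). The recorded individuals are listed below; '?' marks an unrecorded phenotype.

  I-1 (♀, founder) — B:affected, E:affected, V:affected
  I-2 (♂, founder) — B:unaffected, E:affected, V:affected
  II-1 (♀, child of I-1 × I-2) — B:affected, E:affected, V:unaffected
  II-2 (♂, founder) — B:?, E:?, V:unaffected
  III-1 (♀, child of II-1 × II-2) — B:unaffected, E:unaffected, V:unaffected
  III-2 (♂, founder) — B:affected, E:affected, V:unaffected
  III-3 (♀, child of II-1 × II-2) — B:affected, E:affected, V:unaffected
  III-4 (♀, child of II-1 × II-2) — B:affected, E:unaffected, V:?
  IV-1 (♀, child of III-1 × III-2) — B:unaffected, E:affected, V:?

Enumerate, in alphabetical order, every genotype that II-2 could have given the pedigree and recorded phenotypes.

B/I-1 aff ·: Bb|BB
B/I-2 un ·: bb
B/II-1 aff I-1×I-2: Bb
B/II-2 ? ·: bb|Bb
B/III-1 un II-1×II-2: bb
B/III-2 aff ·: Bb
B/III-3 aff II-1×II-2: Bb|BB
B/III-4 aff II-1×II-2: Bb|BB
B/IV-1 un III-1×III-2: bb
⇒ B over [I-1,I-2,II-1,II-2,III-1,III-2,III-3,III-4,IV-1]: 10 consistent
E/I-1 aff ·: Ee|EE
E/I-2 aff ·: Ee|EE
E/II-1 aff I-1×I-2: Ee
E/II-2 ? ·: ee|Ee
E/III-1 un II-1×II-2: ee
E/III-2 aff ·: Ee|EE
E/III-3 aff II-1×II-2: Ee|EE
E/III-4 un II-1×II-2: ee
E/IV-1 aff III-1×III-2: Ee
⇒ E over [I-1,I-2,II-1,II-2,III-1,III-2,III-3,III-4,IV-1]: 18 consistent
V/I-1 aff ·: Vv
V/I-2 aff ·: Vv
V/II-1 un I-1×I-2: vv
V/II-2 un ·: vv
V/III-1 un II-1×II-2: vv
V/III-2 un ·: vv
V/III-3 un II-1×II-2: vv
V/III-4 ? II-1×II-2: vv
V/IV-1 ? III-1×III-2: vv
⇒ V over [I-1,I-2,II-1,II-2,III-1,III-2,III-3,III-4,IV-1]: 1 consistent

II-2 ∈ {Bb Ee vv, Bb ee vv, bb Ee vv, bb ee vv}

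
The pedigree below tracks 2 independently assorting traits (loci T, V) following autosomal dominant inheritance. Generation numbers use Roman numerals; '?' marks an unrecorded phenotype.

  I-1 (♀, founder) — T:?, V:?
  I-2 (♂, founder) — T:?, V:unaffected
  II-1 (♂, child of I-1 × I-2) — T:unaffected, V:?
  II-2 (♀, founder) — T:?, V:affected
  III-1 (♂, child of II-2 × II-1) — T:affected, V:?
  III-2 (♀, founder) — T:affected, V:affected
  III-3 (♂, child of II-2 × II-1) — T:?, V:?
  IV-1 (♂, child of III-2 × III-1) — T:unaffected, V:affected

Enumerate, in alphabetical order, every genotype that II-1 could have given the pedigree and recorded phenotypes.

T/I-1 ? ·: tt|Tt
T/I-2 ? ·: tt|Tt
T/II-1 un I-1×I-2: tt
T/II-2 ? ·: Tt|TT
T/III-1 aff II-2×II-1: Tt
T/III-2 aff ·: Tt
T/III-3 ? II-2×II-1: tt|Tt
T/IV-1 un III-2×III-1: tt
⇒ T over [I-1,I-2,II-1,II-2,III-1,III-2,III-3,IV-1]: 12 consistent
V/I-1 ? ·: vv|Vv|VV
V/I-2 un ·: vv
V/II-1 ? I-1×I-2: vv|Vv
V/II-2 aff ·: Vv|VV
V/III-1 ? II-2×II-1: vv|Vv|VV
V/III-2 aff ·: Vv|VV
V/III-3 ? II-2×II-1: vv|Vv|VV
V/IV-1 aff III-2×III-1: Vv|VV
⇒ V over [I-1,I-2,II-1,II-2,III-1,III-2,III-3,IV-1]: 114 consistent

II-1 ∈ {tt Vv, tt vv}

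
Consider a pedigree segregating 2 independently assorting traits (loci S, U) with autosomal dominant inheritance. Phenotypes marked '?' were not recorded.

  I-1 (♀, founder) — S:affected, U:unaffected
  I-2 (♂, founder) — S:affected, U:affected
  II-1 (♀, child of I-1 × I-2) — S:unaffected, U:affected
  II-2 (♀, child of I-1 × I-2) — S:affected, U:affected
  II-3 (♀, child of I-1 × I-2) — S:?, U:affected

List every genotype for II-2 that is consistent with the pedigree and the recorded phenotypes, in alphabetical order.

S/I-1 aff ·: Ss
S/I-2 aff ·: Ss
S/II-1 un I-1×I-2: ss
S/II-2 aff I-1×I-2: Ss|SS
S/II-3 ? I-1×I-2: ss|Ss|SS
⇒ S over [I-1,I-2,II-1,II-2,II-3]: 6 consistent
U/I-1 un ·: uu
U/I-2 aff ·: Uu|UU
U/II-1 aff I-1×I-2: Uu
U/II-2 aff I-1×I-2: Uu
U/II-3 aff I-1×I-2: Uu
⇒ U over [I-1,I-2,II-1,II-2,II-3]: 2 consistent

II-2 ∈ {SS Uu, Ss Uu}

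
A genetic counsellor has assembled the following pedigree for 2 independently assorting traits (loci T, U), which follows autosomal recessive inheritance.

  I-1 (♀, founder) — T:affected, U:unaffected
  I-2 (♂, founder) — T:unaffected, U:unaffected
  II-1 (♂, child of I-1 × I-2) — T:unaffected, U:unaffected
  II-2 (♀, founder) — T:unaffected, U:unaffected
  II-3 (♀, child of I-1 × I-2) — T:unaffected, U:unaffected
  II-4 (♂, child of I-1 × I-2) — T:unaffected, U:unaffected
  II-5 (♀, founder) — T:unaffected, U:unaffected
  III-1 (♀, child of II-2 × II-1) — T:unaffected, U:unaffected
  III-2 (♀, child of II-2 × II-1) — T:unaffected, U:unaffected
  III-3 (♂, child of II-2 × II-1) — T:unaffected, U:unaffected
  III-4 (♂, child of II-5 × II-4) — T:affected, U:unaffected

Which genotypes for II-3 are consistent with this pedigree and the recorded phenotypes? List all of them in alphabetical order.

T/I-1 aff ·: tt
T/I-2 un ·: TT|Tt
T/II-1 un I-1×I-2: Tt
T/II-2 un ·: TT|Tt
T/II-3 un I-1×I-2: Tt
T/II-4 un I-1×I-2: Tt
T/II-5 un ·: Tt
T/III-1 un II-2×II-1: TT|Tt
T/III-2 un II-2×II-1: TT|Tt
T/III-3 un II-2×II-1: TT|Tt
T/III-4 aff II-5×II-4: tt
⇒ T over [I-1,I-2,II-1,II-2,II-3,II-4,II-5,III-1,III-2,III-3,III-4]: 32 consistent
U/I-1 un ·: UU|Uu
U/I-2 un ·: UU|Uu
U/II-1 un I-1×I-2: UU|Uu
U/II-2 un ·: UU|Uu
U/II-3 un I-1×I-2: UU|Uu
U/II-4 un I-1×I-2: UU|Uu
U/II-5 un ·: UU|Uu
U/III-1 un II-2×II-1: UU|Uu
U/III-2 un II-2×II-1: UU|Uu
U/III-3 un II-2×II-1: UU|Uu
U/III-4 un II-5×II-4: UU|Uu
⇒ U over [I-1,I-2,II-1,II-2,II-3,II-4,II-5,III-1,III-2,III-3,III-4]: 1077 consistent

II-3 ∈ {Tt UU, Tt Uu}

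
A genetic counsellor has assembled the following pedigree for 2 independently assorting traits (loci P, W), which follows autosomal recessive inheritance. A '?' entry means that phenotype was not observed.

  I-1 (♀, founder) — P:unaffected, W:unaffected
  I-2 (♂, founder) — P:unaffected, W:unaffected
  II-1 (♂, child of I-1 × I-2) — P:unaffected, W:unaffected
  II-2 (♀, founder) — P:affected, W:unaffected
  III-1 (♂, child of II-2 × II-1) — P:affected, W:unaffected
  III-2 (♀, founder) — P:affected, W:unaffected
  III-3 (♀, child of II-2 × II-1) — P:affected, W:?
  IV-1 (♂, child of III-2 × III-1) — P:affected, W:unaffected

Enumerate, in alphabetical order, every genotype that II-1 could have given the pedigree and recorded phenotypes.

P/I-1 un ·: PP|Pp
P/I-2 un ·: PP|Pp
P/II-1 un I-1×I-2: Pp
P/II-2 aff ·: pp
P/III-1 aff II-2×II-1: pp
P/III-2 aff ·: pp
P/III-3 aff II-2×II-1: pp
P/IV-1 aff III-2×III-1: pp
⇒ P over [I-1,I-2,II-1,II-2,III-1,III-2,III-3,IV-1]: 3 consistent
W/I-1 un ·: WW|Ww
W/I-2 un ·: WW|Ww
W/II-1 un I-1×I-2: WW|Ww
W/II-2 un ·: WW|Ww
W/III-1 un II-2×II-1: WW|Ww
W/III-2 un ·: WW|Ww
W/III-3 ? II-2×II-1: WW|Ww|ww
W/IV-1 un III-2×III-1: WW|Ww
⇒ W over [I-1,I-2,II-1,II-2,III-1,III-2,III-3,IV-1]: 173 consistent

II-1 ∈ {Pp WW, Pp Ww}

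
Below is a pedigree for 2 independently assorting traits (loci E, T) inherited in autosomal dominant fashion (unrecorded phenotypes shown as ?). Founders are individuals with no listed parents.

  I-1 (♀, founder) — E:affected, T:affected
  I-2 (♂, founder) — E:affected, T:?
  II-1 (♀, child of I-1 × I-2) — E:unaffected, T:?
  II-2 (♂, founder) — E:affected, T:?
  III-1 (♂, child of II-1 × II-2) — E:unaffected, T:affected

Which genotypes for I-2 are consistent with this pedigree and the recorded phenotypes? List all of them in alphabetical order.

E/I-1 aff ·: Ee
E/I-2 aff ·: Ee
E/II-1 un I-1×I-2: ee
E/II-2 aff ·: Ee
E/III-1 un II-1×II-2: ee
⇒ E over [I-1,I-2,II-1,II-2,III-1]: 1 consistent
T/I-1 aff ·: Tt|TT
T/I-2 ? ·: tt|Tt|TT
T/II-1 ? I-1×I-2: tt|Tt|TT
T/II-2 ? ·: tt|Tt|TT
T/III-1 aff II-1×II-2: Tt|TT
⇒ T over [I-1,I-2,II-1,II-2,III-1]: 45 consistent

I-2 ∈ {Ee TT, Ee Tt, Ee tt}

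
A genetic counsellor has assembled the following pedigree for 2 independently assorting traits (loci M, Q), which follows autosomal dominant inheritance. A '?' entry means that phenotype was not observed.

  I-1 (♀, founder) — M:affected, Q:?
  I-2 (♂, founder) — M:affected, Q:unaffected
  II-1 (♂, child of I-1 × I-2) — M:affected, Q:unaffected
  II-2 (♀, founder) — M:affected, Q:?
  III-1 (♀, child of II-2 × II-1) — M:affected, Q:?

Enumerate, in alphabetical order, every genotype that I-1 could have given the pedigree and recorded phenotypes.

I-1 ∈ {MM Qq, MM qq, Mm Qq, Mm qq}

M/I-1 aff ·: Mm|MM
M/I-2 aff ·: Mm|MM
M/II-1 aff I-1×I-2: Mm|MM
M/II-2 aff ·: Mm|MM
M/III-1 aff II-2×II-1: Mm|MM
⇒ M over [I-1,I-2,II-1,II-2,III-1]: 24 consistent
Q/I-1 ? ·: qq|Qq
Q/I-2 un ·: qq
Q/II-1 un I-1×I-2: qq
Q/II-2 ? ·: qq|Qq|QQ
Q/III-1 ? II-2×II-1: qq|Qq
⇒ Q over [I-1,I-2,II-1,II-2,III-1]: 8 consistent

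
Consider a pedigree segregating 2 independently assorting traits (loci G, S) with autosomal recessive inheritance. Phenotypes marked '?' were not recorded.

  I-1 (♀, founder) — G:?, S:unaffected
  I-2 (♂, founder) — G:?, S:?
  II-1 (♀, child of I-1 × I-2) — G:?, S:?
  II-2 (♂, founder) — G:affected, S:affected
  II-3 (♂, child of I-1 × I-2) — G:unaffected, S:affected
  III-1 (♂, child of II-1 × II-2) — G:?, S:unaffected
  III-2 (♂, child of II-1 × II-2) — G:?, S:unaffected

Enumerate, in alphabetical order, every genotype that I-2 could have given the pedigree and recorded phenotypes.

I-2 ∈ {GG Ss, GG ss, Gg Ss, Gg ss, gg Ss, gg ss}

G/I-1 ? ·: GG|Gg|gg
G/I-2 ? ·: GG|Gg|gg
G/II-1 ? I-1×I-2: GG|Gg|gg
G/II-2 aff ·: gg
G/II-3 un I-1×I-2: GG|Gg
G/III-1 ? II-1×II-2: Gg|gg
G/III-2 ? II-1×II-2: Gg|gg
⇒ G over [I-1,I-2,II-1,II-2,II-3,III-1,III-2]: 51 consistent
S/I-1 un ·: Ss
S/I-2 ? ·: Ss|ss
S/II-1 ? I-1×I-2: SS|Ss
S/II-2 aff ·: ss
S/II-3 aff I-1×I-2: ss
S/III-1 un II-1×II-2: Ss
S/III-2 un II-1×II-2: Ss
⇒ S over [I-1,I-2,II-1,II-2,II-3,III-1,III-2]: 3 consistent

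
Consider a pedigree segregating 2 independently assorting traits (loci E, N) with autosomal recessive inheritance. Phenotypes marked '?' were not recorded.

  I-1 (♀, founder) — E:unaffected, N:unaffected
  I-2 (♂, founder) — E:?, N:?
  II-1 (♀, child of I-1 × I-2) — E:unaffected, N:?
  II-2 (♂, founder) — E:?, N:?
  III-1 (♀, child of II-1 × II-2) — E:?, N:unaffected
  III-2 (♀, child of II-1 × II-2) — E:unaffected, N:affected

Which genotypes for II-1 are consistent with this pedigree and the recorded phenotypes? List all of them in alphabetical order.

E/I-1 un ·: EE|Ee
E/I-2 ? ·: EE|Ee|ee
E/II-1 un I-1×I-2: EE|Ee
E/II-2 ? ·: EE|Ee|ee
E/III-1 ? II-1×II-2: EE|Ee|ee
E/III-2 un II-1×II-2: EE|Ee
⇒ E over [I-1,I-2,II-1,II-2,III-1,III-2]: 84 consistent
N/I-1 un ·: NN|Nn
N/I-2 ? ·: NN|Nn|nn
N/II-1 ? I-1×I-2: Nn|nn
N/II-2 ? ·: Nn|nn
N/III-1 un II-1×II-2: NN|Nn
N/III-2 aff II-1×II-2: nn
⇒ N over [I-1,I-2,II-1,II-2,III-1,III-2]: 17 consistent

II-1 ∈ {EE Nn, EE nn, Ee Nn, Ee nn}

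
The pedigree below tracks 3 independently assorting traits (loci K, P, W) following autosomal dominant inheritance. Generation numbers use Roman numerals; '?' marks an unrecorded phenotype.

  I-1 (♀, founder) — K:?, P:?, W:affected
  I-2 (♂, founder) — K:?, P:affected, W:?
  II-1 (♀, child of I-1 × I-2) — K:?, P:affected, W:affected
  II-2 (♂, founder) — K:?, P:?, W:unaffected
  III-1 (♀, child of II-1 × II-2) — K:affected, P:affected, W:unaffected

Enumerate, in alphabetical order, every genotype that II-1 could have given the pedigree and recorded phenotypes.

II-1 ∈ {KK PP Ww, KK Pp Ww, Kk PP Ww, Kk Pp Ww, kk PP Ww, kk Pp Ww}

K/I-1 ? ·: kk|Kk|KK
K/I-2 ? ·: kk|Kk|KK
K/II-1 ? I-1×I-2: kk|Kk|KK
K/II-2 ? ·: kk|Kk|KK
K/III-1 aff II-1×II-2: Kk|KK
⇒ K over [I-1,I-2,II-1,II-2,III-1]: 59 consistent
P/I-1 ? ·: pp|Pp|PP
P/I-2 aff ·: Pp|PP
P/II-1 aff I-1×I-2: Pp|PP
P/II-2 ? ·: pp|Pp|PP
P/III-1 aff II-1×II-2: Pp|PP
⇒ P over [I-1,I-2,II-1,II-2,III-1]: 41 consistent
W/I-1 aff ·: Ww|WW
W/I-2 ? ·: ww|Ww|WW
W/II-1 aff I-1×I-2: Ww
W/II-2 un ·: ww
W/III-1 un II-1×II-2: ww
⇒ W over [I-1,I-2,II-1,II-2,III-1]: 5 consistent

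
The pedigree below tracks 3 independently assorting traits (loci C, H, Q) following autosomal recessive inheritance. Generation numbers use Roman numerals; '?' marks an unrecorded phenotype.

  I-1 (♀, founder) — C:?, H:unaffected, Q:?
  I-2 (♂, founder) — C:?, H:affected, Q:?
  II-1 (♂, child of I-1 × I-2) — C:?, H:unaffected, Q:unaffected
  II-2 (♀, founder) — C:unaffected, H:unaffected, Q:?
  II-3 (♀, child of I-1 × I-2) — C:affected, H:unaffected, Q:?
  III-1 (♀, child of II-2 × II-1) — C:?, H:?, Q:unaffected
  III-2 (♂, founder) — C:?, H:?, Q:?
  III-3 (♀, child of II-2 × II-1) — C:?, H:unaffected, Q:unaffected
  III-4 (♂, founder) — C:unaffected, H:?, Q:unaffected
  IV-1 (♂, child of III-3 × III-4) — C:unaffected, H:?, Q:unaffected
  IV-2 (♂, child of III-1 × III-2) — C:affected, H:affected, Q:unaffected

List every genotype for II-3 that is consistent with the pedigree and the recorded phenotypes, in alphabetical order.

II-3 ∈ {cc Hh QQ, cc Hh Qq, cc Hh qq}

C/I-1 ? ·: Cc|cc
C/I-2 ? ·: Cc|cc
C/II-1 ? I-1×I-2: CC|Cc|cc
C/II-2 un ·: CC|Cc
C/II-3 aff I-1×I-2: cc
C/III-1 ? II-2×II-1: Cc|cc
C/III-2 ? ·: Cc|cc
C/III-3 ? II-2×II-1: CC|Cc|cc
C/III-4 un ·: CC|Cc
C/IV-1 un III-3×III-4: CC|Cc
C/IV-2 aff III-1×III-2: cc
⇒ C over [I-1,I-2,II-1,II-2,II-3,III-1,III-2,III-3,III-4,IV-1,IV-2]: 292 consistent
H/I-1 un ·: HH|Hh
H/I-2 aff ·: hh
H/II-1 un I-1×I-2: Hh
H/II-2 un ·: HH|Hh
H/II-3 un I-1×I-2: Hh
H/III-1 ? II-2×II-1: Hh|hh
H/III-2 ? ·: Hh|hh
H/III-3 un II-2×II-1: HH|Hh
H/III-4 ? ·: HH|Hh|hh
H/IV-1 ? III-3×III-4: HH|Hh|hh
H/IV-2 aff III-1×III-2: hh
⇒ H over [I-1,I-2,II-1,II-2,II-3,III-1,III-2,III-3,III-4,IV-1,IV-2]: 132 consistent
Q/I-1 ? ·: QQ|Qq|qq
Q/I-2 ? ·: QQ|Qq|qq
Q/II-1 un I-1×I-2: QQ|Qq
Q/II-2 ? ·: QQ|Qq|qq
Q/II-3 ? I-1×I-2: QQ|Qq|qq
Q/III-1 un II-2×II-1: QQ|Qq
Q/III-2 ? ·: QQ|Qq|qq
Q/III-3 un II-2×II-1: QQ|Qq
Q/III-4 un ·: QQ|Qq
Q/IV-1 un III-3×III-4: QQ|Qq
Q/IV-2 un III-1×III-2: QQ|Qq
⇒ Q over [I-1,I-2,II-1,II-2,II-3,III-1,III-2,III-3,III-4,IV-1,IV-2]: 2658 consistent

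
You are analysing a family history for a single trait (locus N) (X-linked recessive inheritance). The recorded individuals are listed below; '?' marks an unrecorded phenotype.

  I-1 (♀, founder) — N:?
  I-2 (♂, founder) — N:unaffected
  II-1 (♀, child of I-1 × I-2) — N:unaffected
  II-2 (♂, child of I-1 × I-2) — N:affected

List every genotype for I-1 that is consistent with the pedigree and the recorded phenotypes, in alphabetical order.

N/I-1 ? ·: X^NX^n|X^nX^n
N/I-2 un ·: X^NY
N/II-1 un I-1×I-2: X^NX^N|X^NX^n
N/II-2 aff I-1×I-2: X^nY
⇒ N over [I-1,I-2,II-1,II-2]: 3 consistent

I-1 ∈ {X^NX^n, X^nX^n}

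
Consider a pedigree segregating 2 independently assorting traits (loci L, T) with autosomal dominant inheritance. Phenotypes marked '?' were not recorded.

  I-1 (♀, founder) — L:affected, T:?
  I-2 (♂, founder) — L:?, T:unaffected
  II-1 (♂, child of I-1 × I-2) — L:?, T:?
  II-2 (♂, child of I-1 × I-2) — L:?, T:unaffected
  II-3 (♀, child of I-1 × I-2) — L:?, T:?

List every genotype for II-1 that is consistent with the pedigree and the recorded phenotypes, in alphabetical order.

L/I-1 aff ·: Ll|LL
L/I-2 ? ·: ll|Ll|LL
L/II-1 ? I-1×I-2: ll|Ll|LL
L/II-2 ? I-1×I-2: ll|Ll|LL
L/II-3 ? I-1×I-2: ll|Ll|LL
⇒ L over [I-1,I-2,II-1,II-2,II-3]: 53 consistent
T/I-1 ? ·: tt|Tt
T/I-2 un ·: tt
T/II-1 ? I-1×I-2: tt|Tt
T/II-2 un I-1×I-2: tt
T/II-3 ? I-1×I-2: tt|Tt
⇒ T over [I-1,I-2,II-1,II-2,II-3]: 5 consistent

II-1 ∈ {LL Tt, LL tt, Ll Tt, Ll tt, ll Tt, ll tt}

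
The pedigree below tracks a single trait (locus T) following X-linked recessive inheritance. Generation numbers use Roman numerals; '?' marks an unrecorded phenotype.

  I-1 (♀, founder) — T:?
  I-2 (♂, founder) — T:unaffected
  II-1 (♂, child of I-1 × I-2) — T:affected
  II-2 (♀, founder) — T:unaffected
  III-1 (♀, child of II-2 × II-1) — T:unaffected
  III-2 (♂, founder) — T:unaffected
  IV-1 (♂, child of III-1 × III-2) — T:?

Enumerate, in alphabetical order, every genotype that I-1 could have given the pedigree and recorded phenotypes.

I-1 ∈ {X^TX^t, X^tX^t}

T/I-1 ? ·: X^TX^t|X^tX^t
T/I-2 un ·: X^TY
T/II-1 aff I-1×I-2: X^tY
T/II-2 un ·: X^TX^T|X^TX^t
T/III-1 un II-2×II-1: X^TX^t
T/III-2 un ·: X^TY
T/IV-1 ? III-1×III-2: X^TY|X^tY
⇒ T over [I-1,I-2,II-1,II-2,III-1,III-2,IV-1]: 8 consistent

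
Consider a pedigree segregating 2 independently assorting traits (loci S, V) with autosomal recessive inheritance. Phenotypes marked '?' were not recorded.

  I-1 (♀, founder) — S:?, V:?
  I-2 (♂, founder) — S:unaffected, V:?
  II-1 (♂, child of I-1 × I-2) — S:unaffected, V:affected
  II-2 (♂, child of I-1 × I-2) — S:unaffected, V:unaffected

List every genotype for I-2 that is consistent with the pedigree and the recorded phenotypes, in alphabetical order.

I-2 ∈ {SS Vv, SS vv, Ss Vv, Ss vv}

S/I-1 ? ·: SS|Ss|ss
S/I-2 un ·: SS|Ss
S/II-1 un I-1×I-2: SS|Ss
S/II-2 un I-1×I-2: SS|Ss
⇒ S over [I-1,I-2,II-1,II-2]: 15 consistent
V/I-1 ? ·: Vv|vv
V/I-2 ? ·: Vv|vv
V/II-1 aff I-1×I-2: vv
V/II-2 un I-1×I-2: VV|Vv
⇒ V over [I-1,I-2,II-1,II-2]: 4 consistent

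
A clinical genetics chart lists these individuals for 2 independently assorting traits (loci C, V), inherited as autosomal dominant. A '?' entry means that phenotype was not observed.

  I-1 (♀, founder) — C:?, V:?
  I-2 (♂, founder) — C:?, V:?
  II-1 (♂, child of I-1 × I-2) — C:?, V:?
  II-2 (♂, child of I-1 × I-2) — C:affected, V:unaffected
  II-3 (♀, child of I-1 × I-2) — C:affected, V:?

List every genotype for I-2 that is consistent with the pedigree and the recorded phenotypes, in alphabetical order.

I-2 ∈ {CC Vv, CC vv, Cc Vv, Cc vv, cc Vv, cc vv}

C/I-1 ? ·: cc|Cc|CC
C/I-2 ? ·: cc|Cc|CC
C/II-1 ? I-1×I-2: cc|Cc|CC
C/II-2 aff I-1×I-2: Cc|CC
C/II-3 aff I-1×I-2: Cc|CC
⇒ C over [I-1,I-2,II-1,II-2,II-3]: 35 consistent
V/I-1 ? ·: vv|Vv
V/I-2 ? ·: vv|Vv
V/II-1 ? I-1×I-2: vv|Vv|VV
V/II-2 un I-1×I-2: vv
V/II-3 ? I-1×I-2: vv|Vv|VV
⇒ V over [I-1,I-2,II-1,II-2,II-3]: 18 consistent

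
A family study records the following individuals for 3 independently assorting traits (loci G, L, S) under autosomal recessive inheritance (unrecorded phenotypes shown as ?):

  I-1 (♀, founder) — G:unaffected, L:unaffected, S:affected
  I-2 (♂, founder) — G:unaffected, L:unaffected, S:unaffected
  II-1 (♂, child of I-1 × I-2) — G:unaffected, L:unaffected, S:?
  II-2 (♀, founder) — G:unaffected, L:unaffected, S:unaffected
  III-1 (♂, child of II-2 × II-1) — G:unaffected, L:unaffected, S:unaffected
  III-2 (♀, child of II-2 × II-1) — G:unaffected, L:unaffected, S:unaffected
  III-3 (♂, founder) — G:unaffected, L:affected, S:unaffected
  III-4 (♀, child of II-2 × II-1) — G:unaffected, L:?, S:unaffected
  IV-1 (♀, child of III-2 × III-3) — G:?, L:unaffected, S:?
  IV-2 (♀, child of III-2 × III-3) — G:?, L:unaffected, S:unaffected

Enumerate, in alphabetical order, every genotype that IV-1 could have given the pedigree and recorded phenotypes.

G/I-1 un ·: GG|Gg
G/I-2 un ·: GG|Gg
G/II-1 un I-1×I-2: GG|Gg
G/II-2 un ·: GG|Gg
G/III-1 un II-2×II-1: GG|Gg
G/III-2 un II-2×II-1: GG|Gg
G/III-3 un ·: GG|Gg
G/III-4 un II-2×II-1: GG|Gg
G/IV-1 ? III-2×III-3: GG|Gg|gg
G/IV-2 ? III-2×III-3: GG|Gg|gg
⇒ G over [I-1,I-2,II-1,II-2,III-1,III-2,III-3,III-4,IV-1,IV-2]: 740 consistent
L/I-1 un ·: LL|Ll
L/I-2 un ·: LL|Ll
L/II-1 un I-1×I-2: LL|Ll
L/II-2 un ·: LL|Ll
L/III-1 un II-2×II-1: LL|Ll
L/III-2 un II-2×II-1: LL|Ll
L/III-3 aff ·: ll
L/III-4 ? II-2×II-1: LL|Ll|ll
L/IV-1 un III-2×III-3: Ll
L/IV-2 un III-2×III-3: Ll
⇒ L over [I-1,I-2,II-1,II-2,III-1,III-2,III-3,III-4,IV-1,IV-2]: 96 consistent
S/I-1 aff ·: ss
S/I-2 un ·: SS|Ss
S/II-1 ? I-1×I-2: Ss|ss
S/II-2 un ·: SS|Ss
S/III-1 un II-2×II-1: SS|Ss
S/III-2 un II-2×II-1: SS|Ss
S/III-3 un ·: SS|Ss
S/III-4 un II-2×II-1: SS|Ss
S/IV-1 ? III-2×III-3: SS|Ss|ss
S/IV-2 un III-2×III-3: SS|Ss
⇒ S over [I-1,I-2,II-1,II-2,III-1,III-2,III-3,III-4,IV-1,IV-2]: 260 consistent

IV-1 ∈ {GG Ll SS, GG Ll Ss, GG Ll ss, Gg Ll SS, Gg Ll Ss, Gg Ll ss, gg Ll SS, gg Ll Ss, gg Ll ss}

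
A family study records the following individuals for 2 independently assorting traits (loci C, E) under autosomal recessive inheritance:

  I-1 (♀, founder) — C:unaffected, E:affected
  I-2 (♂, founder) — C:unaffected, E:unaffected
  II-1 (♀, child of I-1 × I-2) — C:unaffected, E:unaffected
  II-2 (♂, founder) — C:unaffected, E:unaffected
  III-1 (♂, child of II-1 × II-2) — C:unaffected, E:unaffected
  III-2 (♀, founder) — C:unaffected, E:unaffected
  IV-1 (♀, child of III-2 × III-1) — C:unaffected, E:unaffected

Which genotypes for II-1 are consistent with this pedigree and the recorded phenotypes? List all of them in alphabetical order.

II-1 ∈ {CC Ee, Cc Ee}

C/I-1 un ·: CC|Cc
C/I-2 un ·: CC|Cc
C/II-1 un I-1×I-2: CC|Cc
C/II-2 un ·: CC|Cc
C/III-1 un II-1×II-2: CC|Cc
C/III-2 un ·: CC|Cc
C/IV-1 un III-2×III-1: CC|Cc
⇒ C over [I-1,I-2,II-1,II-2,III-1,III-2,IV-1]: 82 consistent
E/I-1 aff ·: ee
E/I-2 un ·: EE|Ee
E/II-1 un I-1×I-2: Ee
E/II-2 un ·: EE|Ee
E/III-1 un II-1×II-2: EE|Ee
E/III-2 un ·: EE|Ee
E/IV-1 un III-2×III-1: EE|Ee
⇒ E over [I-1,I-2,II-1,II-2,III-1,III-2,IV-1]: 28 consistent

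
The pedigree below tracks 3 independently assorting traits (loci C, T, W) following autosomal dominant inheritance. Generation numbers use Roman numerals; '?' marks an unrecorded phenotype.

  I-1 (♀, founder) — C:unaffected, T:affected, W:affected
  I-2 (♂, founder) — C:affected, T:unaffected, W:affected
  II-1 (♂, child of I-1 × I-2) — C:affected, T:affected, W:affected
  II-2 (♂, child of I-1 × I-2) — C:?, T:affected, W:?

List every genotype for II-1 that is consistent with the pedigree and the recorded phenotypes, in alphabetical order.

C/I-1 un ·: cc
C/I-2 aff ·: Cc|CC
C/II-1 aff I-1×I-2: Cc
C/II-2 ? I-1×I-2: cc|Cc
⇒ C over [I-1,I-2,II-1,II-2]: 3 consistent
T/I-1 aff ·: Tt|TT
T/I-2 un ·: tt
T/II-1 aff I-1×I-2: Tt
T/II-2 aff I-1×I-2: Tt
⇒ T over [I-1,I-2,II-1,II-2]: 2 consistent
W/I-1 aff ·: Ww|WW
W/I-2 aff ·: Ww|WW
W/II-1 aff I-1×I-2: Ww|WW
W/II-2 ? I-1×I-2: ww|Ww|WW
⇒ W over [I-1,I-2,II-1,II-2]: 15 consistent

II-1 ∈ {Cc Tt WW, Cc Tt Ww}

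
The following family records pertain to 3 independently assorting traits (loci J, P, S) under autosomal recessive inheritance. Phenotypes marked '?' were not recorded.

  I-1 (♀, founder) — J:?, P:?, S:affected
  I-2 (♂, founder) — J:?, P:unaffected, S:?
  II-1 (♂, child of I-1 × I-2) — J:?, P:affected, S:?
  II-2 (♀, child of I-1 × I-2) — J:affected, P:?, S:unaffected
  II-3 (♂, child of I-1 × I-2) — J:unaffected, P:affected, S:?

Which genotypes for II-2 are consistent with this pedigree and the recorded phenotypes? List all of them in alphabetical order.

II-2 ∈ {jj PP Ss, jj Pp Ss, jj pp Ss}

J/I-1 ? ·: Jj|jj
J/I-2 ? ·: Jj|jj
J/II-1 ? I-1×I-2: JJ|Jj|jj
J/II-2 aff I-1×I-2: jj
J/II-3 un I-1×I-2: JJ|Jj
⇒ J over [I-1,I-2,II-1,II-2,II-3]: 10 consistent
P/I-1 ? ·: Pp|pp
P/I-2 un ·: Pp
P/II-1 aff I-1×I-2: pp
P/II-2 ? I-1×I-2: PP|Pp|pp
P/II-3 aff I-1×I-2: pp
⇒ P over [I-1,I-2,II-1,II-2,II-3]: 5 consistent
S/I-1 aff ·: ss
S/I-2 ? ·: SS|Ss
S/II-1 ? I-1×I-2: Ss|ss
S/II-2 un I-1×I-2: Ss
S/II-3 ? I-1×I-2: Ss|ss
⇒ S over [I-1,I-2,II-1,II-2,II-3]: 5 consistent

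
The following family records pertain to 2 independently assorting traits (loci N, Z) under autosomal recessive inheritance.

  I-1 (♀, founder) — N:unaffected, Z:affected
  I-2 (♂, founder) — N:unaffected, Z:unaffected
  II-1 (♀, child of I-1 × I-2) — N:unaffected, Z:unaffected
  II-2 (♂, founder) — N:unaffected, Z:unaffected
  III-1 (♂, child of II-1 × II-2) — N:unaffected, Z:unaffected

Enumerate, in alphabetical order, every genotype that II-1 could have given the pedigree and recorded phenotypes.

II-1 ∈ {NN Zz, Nn Zz}

N/I-1 un ·: NN|Nn
N/I-2 un ·: NN|Nn
N/II-1 un I-1×I-2: NN|Nn
N/II-2 un ·: NN|Nn
N/III-1 un II-1×II-2: NN|Nn
⇒ N over [I-1,I-2,II-1,II-2,III-1]: 24 consistent
Z/I-1 aff ·: zz
Z/I-2 un ·: ZZ|Zz
Z/II-1 un I-1×I-2: Zz
Z/II-2 un ·: ZZ|Zz
Z/III-1 un II-1×II-2: ZZ|Zz
⇒ Z over [I-1,I-2,II-1,II-2,III-1]: 8 consistent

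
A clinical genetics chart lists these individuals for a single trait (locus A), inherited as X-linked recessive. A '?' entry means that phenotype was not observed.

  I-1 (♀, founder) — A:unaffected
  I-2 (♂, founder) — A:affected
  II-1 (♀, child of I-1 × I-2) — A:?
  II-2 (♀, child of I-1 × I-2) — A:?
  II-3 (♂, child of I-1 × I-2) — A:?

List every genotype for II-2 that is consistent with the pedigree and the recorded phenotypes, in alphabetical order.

A/I-1 un ·: X^AX^A|X^AX^a
A/I-2 aff ·: X^aY
A/II-1 ? I-1×I-2: X^AX^a|X^aX^a
A/II-2 ? I-1×I-2: X^AX^a|X^aX^a
A/II-3 ? I-1×I-2: X^AY|X^aY
⇒ A over [I-1,I-2,II-1,II-2,II-3]: 9 consistent

II-2 ∈ {X^AX^a, X^aX^a}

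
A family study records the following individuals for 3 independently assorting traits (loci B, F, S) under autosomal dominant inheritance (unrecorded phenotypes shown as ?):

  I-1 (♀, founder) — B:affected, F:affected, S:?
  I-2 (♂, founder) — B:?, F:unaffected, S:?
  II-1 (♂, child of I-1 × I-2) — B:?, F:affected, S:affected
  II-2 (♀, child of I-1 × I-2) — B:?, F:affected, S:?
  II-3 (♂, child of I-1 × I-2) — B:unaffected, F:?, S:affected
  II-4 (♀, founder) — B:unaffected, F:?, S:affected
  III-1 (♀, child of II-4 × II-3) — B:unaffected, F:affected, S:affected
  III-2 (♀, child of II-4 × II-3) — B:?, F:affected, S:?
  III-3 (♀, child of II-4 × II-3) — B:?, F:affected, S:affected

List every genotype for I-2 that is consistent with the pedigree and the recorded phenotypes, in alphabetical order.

B/I-1 aff ·: Bb
B/I-2 ? ·: bb|Bb
B/II-1 ? I-1×I-2: bb|Bb|BB
B/II-2 ? I-1×I-2: bb|Bb|BB
B/II-3 un I-1×I-2: bb
B/II-4 un ·: bb
B/III-1 un II-4×II-3: bb
B/III-2 ? II-4×II-3: bb
B/III-3 ? II-4×II-3: bb
⇒ B over [I-1,I-2,II-1,II-2,II-3,II-4,III-1,III-2,III-3]: 13 consistent
F/I-1 aff ·: Ff|FF
F/I-2 un ·: ff
F/II-1 aff I-1×I-2: Ff
F/II-2 aff I-1×I-2: Ff
F/II-3 ? I-1×I-2: ff|Ff
F/II-4 ? ·: ff|Ff|FF
F/III-1 aff II-4×II-3: Ff|FF
F/III-2 aff II-4×II-3: Ff|FF
F/III-3 aff II-4×II-3: Ff|FF
⇒ F over [I-1,I-2,II-1,II-2,II-3,II-4,III-1,III-2,III-3]: 36 consistent
S/I-1 ? ·: ss|Ss|SS
S/I-2 ? ·: ss|Ss|SS
S/II-1 aff I-1×I-2: Ss|SS
S/II-2 ? I-1×I-2: ss|Ss|SS
S/II-3 aff I-1×I-2: Ss|SS
S/II-4 aff ·: Ss|SS
S/III-1 aff II-4×II-3: Ss|SS
S/III-2 ? II-4×II-3: ss|Ss|SS
S/III-3 aff II-4×II-3: Ss|SS
⇒ S over [I-1,I-2,II-1,II-2,II-3,II-4,III-1,III-2,III-3]: 535 consistent

I-2 ∈ {Bb ff SS, Bb ff Ss, Bb ff ss, bb ff SS, bb ff Ss, bb ff ss}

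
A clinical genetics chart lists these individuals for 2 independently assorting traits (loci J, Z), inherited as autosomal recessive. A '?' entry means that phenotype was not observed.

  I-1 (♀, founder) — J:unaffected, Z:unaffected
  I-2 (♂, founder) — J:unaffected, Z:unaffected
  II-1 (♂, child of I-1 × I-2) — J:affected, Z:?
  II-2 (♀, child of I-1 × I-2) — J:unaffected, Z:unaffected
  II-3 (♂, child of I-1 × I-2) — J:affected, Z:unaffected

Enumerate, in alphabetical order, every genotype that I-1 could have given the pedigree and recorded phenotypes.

J/I-1 un ·: Jj
J/I-2 un ·: Jj
J/II-1 aff I-1×I-2: jj
J/II-2 un I-1×I-2: JJ|Jj
J/II-3 aff I-1×I-2: jj
⇒ J over [I-1,I-2,II-1,II-2,II-3]: 2 consistent
Z/I-1 un ·: ZZ|Zz
Z/I-2 un ·: ZZ|Zz
Z/II-1 ? I-1×I-2: ZZ|Zz|zz
Z/II-2 un I-1×I-2: ZZ|Zz
Z/II-3 un I-1×I-2: ZZ|Zz
⇒ Z over [I-1,I-2,II-1,II-2,II-3]: 29 consistent

I-1 ∈ {Jj ZZ, Jj Zz}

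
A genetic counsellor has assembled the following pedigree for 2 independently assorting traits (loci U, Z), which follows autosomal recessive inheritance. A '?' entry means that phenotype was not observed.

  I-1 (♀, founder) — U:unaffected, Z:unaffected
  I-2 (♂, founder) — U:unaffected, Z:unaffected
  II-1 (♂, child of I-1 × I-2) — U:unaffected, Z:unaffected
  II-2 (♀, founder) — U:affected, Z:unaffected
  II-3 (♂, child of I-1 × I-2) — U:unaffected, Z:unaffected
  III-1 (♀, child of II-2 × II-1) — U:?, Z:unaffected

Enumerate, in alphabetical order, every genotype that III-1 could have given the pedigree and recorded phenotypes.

U/I-1 un ·: UU|Uu
U/I-2 un ·: UU|Uu
U/II-1 un I-1×I-2: UU|Uu
U/II-2 aff ·: uu
U/II-3 un I-1×I-2: UU|Uu
U/III-1 ? II-2×II-1: Uu|uu
⇒ U over [I-1,I-2,II-1,II-2,II-3,III-1]: 19 consistent
Z/I-1 un ·: ZZ|Zz
Z/I-2 un ·: ZZ|Zz
Z/II-1 un I-1×I-2: ZZ|Zz
Z/II-2 un ·: ZZ|Zz
Z/II-3 un I-1×I-2: ZZ|Zz
Z/III-1 un II-2×II-1: ZZ|Zz
⇒ Z over [I-1,I-2,II-1,II-2,II-3,III-1]: 45 consistent

III-1 ∈ {Uu ZZ, Uu Zz, uu ZZ, uu Zz}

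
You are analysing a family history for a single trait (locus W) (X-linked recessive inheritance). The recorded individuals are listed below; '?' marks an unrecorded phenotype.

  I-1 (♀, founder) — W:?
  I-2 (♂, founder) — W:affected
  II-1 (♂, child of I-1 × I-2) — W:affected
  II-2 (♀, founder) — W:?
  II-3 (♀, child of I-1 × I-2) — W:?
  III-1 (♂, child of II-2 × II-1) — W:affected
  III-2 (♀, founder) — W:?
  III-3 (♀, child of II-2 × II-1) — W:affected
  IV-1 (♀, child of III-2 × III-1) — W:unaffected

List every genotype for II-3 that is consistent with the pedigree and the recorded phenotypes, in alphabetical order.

W/I-1 ? ·: X^WX^w|X^wX^w
W/I-2 aff ·: X^wY
W/II-1 aff I-1×I-2: X^wY
W/II-2 ? ·: X^WX^w|X^wX^w
W/II-3 ? I-1×I-2: X^WX^w|X^wX^w
W/III-1 aff II-2×II-1: X^wY
W/III-2 ? ·: X^WX^W|X^WX^w
W/III-3 aff II-2×II-1: X^wX^w
W/IV-1 un III-2×III-1: X^WX^w
⇒ W over [I-1,I-2,II-1,II-2,II-3,III-1,III-2,III-3,IV-1]: 12 consistent

II-3 ∈ {X^WX^w, X^wX^w}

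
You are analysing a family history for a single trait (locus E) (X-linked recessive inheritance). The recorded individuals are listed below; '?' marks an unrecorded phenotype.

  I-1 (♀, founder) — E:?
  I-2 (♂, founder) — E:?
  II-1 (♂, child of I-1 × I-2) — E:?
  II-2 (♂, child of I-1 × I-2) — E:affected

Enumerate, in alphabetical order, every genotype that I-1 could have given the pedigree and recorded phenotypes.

I-1 ∈ {X^EX^e, X^eX^e}

E/I-1 ? ·: X^EX^e|X^eX^e
E/I-2 ? ·: X^EY|X^eY
E/II-1 ? I-1×I-2: X^EY|X^eY
E/II-2 aff I-1×I-2: X^eY
⇒ E over [I-1,I-2,II-1,II-2]: 6 consistent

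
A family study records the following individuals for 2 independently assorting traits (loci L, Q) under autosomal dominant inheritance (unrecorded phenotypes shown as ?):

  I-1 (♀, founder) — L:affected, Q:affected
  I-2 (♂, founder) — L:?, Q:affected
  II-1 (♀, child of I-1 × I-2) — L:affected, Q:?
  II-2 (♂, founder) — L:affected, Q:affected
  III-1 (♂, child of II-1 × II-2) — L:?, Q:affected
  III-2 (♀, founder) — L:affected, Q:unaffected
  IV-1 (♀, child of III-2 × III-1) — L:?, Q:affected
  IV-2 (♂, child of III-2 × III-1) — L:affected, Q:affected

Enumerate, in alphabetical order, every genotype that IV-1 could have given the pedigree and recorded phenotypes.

L/I-1 aff ·: Ll|LL
L/I-2 ? ·: ll|Ll|LL
L/II-1 aff I-1×I-2: Ll|LL
L/II-2 aff ·: Ll|LL
L/III-1 ? II-1×II-2: ll|Ll|LL
L/III-2 aff ·: Ll|LL
L/IV-1 ? III-2×III-1: ll|Ll|LL
L/IV-2 aff III-2×III-1: Ll|LL
⇒ L over [I-1,I-2,II-1,II-2,III-1,III-2,IV-1,IV-2]: 245 consistent
Q/I-1 aff ·: Qq|QQ
Q/I-2 aff ·: Qq|QQ
Q/II-1 ? I-1×I-2: qq|Qq|QQ
Q/II-2 aff ·: Qq|QQ
Q/III-1 aff II-1×II-2: Qq|QQ
Q/III-2 un ·: qq
Q/IV-1 aff III-2×III-1: Qq
Q/IV-2 aff III-2×III-1: Qq
⇒ Q over [I-1,I-2,II-1,II-2,III-1,III-2,IV-1,IV-2]: 26 consistent

IV-1 ∈ {LL Qq, Ll Qq, ll Qq}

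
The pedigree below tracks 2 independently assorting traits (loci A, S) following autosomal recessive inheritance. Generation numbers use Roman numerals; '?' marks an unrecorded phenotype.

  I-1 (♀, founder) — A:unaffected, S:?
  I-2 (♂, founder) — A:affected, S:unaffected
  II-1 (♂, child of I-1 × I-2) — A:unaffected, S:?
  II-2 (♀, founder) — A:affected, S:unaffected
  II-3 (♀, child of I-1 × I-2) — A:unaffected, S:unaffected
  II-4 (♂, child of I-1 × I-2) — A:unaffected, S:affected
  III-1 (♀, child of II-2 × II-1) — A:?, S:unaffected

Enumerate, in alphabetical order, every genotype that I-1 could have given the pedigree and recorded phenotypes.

A/I-1 un ·: AA|Aa
A/I-2 aff ·: aa
A/II-1 un I-1×I-2: Aa
A/II-2 aff ·: aa
A/II-3 un I-1×I-2: Aa
A/II-4 un I-1×I-2: Aa
A/III-1 ? II-2×II-1: Aa|aa
⇒ A over [I-1,I-2,II-1,II-2,II-3,II-4,III-1]: 4 consistent
S/I-1 ? ·: Ss|ss
S/I-2 un ·: Ss
S/II-1 ? I-1×I-2: SS|Ss|ss
S/II-2 un ·: SS|Ss
S/II-3 un I-1×I-2: SS|Ss
S/II-4 aff I-1×I-2: ss
S/III-1 un II-2×II-1: SS|Ss
⇒ S over [I-1,I-2,II-1,II-2,II-3,II-4,III-1]: 24 consistent

I-1 ∈ {AA Ss, AA ss, Aa Ss, Aa ss}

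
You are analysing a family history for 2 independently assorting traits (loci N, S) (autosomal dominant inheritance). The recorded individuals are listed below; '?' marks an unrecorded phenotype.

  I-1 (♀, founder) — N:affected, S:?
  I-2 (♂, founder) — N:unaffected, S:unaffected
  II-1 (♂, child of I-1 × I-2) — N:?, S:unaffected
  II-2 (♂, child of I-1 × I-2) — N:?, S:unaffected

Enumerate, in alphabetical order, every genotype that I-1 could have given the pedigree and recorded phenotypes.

I-1 ∈ {NN Ss, NN ss, Nn Ss, Nn ss}

N/I-1 aff ·: Nn|NN
N/I-2 un ·: nn
N/II-1 ? I-1×I-2: nn|Nn
N/II-2 ? I-1×I-2: nn|Nn
⇒ N over [I-1,I-2,II-1,II-2]: 5 consistent
S/I-1 ? ·: ss|Ss
S/I-2 un ·: ss
S/II-1 un I-1×I-2: ss
S/II-2 un I-1×I-2: ss
⇒ S over [I-1,I-2,II-1,II-2]: 2 consistent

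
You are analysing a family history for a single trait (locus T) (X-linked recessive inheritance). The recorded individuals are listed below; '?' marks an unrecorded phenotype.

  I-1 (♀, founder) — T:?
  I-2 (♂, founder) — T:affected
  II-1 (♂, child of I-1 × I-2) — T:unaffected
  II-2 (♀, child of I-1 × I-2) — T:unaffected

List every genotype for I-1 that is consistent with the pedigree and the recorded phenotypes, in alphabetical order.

T/I-1 ? ·: X^TX^T|X^TX^t
T/I-2 aff ·: X^tY
T/II-1 un I-1×I-2: X^TY
T/II-2 un I-1×I-2: X^TX^t
⇒ T over [I-1,I-2,II-1,II-2]: 2 consistent

I-1 ∈ {X^TX^T, X^TX^t}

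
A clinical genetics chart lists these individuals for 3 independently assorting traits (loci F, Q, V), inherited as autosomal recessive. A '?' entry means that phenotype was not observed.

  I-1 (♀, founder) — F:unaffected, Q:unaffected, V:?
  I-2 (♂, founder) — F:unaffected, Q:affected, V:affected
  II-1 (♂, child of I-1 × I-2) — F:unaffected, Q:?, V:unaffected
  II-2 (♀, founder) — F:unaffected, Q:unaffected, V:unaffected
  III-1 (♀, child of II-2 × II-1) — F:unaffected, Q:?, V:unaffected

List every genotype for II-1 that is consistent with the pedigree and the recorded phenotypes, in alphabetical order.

F/I-1 un ·: FF|Ff
F/I-2 un ·: FF|Ff
F/II-1 un I-1×I-2: FF|Ff
F/II-2 un ·: FF|Ff
F/III-1 un II-2×II-1: FF|Ff
⇒ F over [I-1,I-2,II-1,II-2,III-1]: 24 consistent
Q/I-1 un ·: QQ|Qq
Q/I-2 aff ·: qq
Q/II-1 ? I-1×I-2: Qq|qq
Q/II-2 un ·: QQ|Qq
Q/III-1 ? II-2×II-1: QQ|Qq|qq
⇒ Q over [I-1,I-2,II-1,II-2,III-1]: 13 consistent
V/I-1 ? ·: VV|Vv
V/I-2 aff ·: vv
V/II-1 un I-1×I-2: Vv
V/II-2 un ·: VV|Vv
V/III-1 un II-2×II-1: VV|Vv
⇒ V over [I-1,I-2,II-1,II-2,III-1]: 8 consistent

II-1 ∈ {FF Qq Vv, FF qq Vv, Ff Qq Vv, Ff qq Vv}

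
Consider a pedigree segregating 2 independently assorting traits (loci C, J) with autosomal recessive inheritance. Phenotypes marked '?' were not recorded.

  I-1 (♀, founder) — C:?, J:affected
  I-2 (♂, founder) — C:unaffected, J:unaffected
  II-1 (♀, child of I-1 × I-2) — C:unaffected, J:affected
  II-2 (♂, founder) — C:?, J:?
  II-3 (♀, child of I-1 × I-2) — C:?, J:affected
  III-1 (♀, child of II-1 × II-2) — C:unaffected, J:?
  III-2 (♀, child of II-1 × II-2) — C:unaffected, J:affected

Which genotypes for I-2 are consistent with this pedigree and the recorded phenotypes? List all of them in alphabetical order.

I-2 ∈ {CC Jj, Cc Jj}

C/I-1 ? ·: CC|Cc|cc
C/I-2 un ·: CC|Cc
C/II-1 un I-1×I-2: CC|Cc
C/II-2 ? ·: CC|Cc|cc
C/II-3 ? I-1×I-2: CC|Cc|cc
C/III-1 un II-1×II-2: CC|Cc
C/III-2 un II-1×II-2: CC|Cc
⇒ C over [I-1,I-2,II-1,II-2,II-3,III-1,III-2]: 138 consistent
J/I-1 aff ·: jj
J/I-2 un ·: Jj
J/II-1 aff I-1×I-2: jj
J/II-2 ? ·: Jj|jj
J/II-3 aff I-1×I-2: jj
J/III-1 ? II-1×II-2: Jj|jj
J/III-2 aff II-1×II-2: jj
⇒ J over [I-1,I-2,II-1,II-2,II-3,III-1,III-2]: 3 consistent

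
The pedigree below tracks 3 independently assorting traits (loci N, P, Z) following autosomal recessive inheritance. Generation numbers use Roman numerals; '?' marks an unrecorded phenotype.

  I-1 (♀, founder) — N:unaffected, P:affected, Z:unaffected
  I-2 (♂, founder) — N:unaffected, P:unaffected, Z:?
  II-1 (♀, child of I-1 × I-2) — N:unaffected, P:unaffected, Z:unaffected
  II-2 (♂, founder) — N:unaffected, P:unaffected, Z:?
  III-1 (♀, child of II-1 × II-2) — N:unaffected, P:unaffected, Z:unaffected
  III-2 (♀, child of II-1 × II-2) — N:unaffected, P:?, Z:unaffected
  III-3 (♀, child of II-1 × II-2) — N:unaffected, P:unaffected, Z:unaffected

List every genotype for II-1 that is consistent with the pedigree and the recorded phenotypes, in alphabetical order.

N/I-1 un ·: NN|Nn
N/I-2 un ·: NN|Nn
N/II-1 un I-1×I-2: NN|Nn
N/II-2 un ·: NN|Nn
N/III-1 un II-1×II-2: NN|Nn
N/III-2 un II-1×II-2: NN|Nn
N/III-3 un II-1×II-2: NN|Nn
⇒ N over [I-1,I-2,II-1,II-2,III-1,III-2,III-3]: 84 consistent
P/I-1 aff ·: pp
P/I-2 un ·: PP|Pp
P/II-1 un I-1×I-2: Pp
P/II-2 un ·: PP|Pp
P/III-1 un II-1×II-2: PP|Pp
P/III-2 ? II-1×II-2: PP|Pp|pp
P/III-3 un II-1×II-2: PP|Pp
⇒ P over [I-1,I-2,II-1,II-2,III-1,III-2,III-3]: 40 consistent
Z/I-1 un ·: ZZ|Zz
Z/I-2 ? ·: ZZ|Zz|zz
Z/II-1 un I-1×I-2: ZZ|Zz
Z/II-2 ? ·: ZZ|Zz|zz
Z/III-1 un II-1×II-2: ZZ|Zz
Z/III-2 un II-1×II-2: ZZ|Zz
Z/III-3 un II-1×II-2: ZZ|Zz
⇒ Z over [I-1,I-2,II-1,II-2,III-1,III-2,III-3]: 125 consistent

II-1 ∈ {NN Pp ZZ, NN Pp Zz, Nn Pp ZZ, Nn Pp Zz}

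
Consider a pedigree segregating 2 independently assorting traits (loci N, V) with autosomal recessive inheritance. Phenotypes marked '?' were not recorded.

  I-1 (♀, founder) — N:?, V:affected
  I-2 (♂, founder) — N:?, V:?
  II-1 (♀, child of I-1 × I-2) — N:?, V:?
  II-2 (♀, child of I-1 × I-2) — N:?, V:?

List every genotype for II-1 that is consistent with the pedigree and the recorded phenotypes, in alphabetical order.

II-1 ∈ {NN Vv, NN vv, Nn Vv, Nn vv, nn Vv, nn vv}

N/I-1 ? ·: NN|Nn|nn
N/I-2 ? ·: NN|Nn|nn
N/II-1 ? I-1×I-2: NN|Nn|nn
N/II-2 ? I-1×I-2: NN|Nn|nn
⇒ N over [I-1,I-2,II-1,II-2]: 29 consistent
V/I-1 aff ·: vv
V/I-2 ? ·: VV|Vv|vv
V/II-1 ? I-1×I-2: Vv|vv
V/II-2 ? I-1×I-2: Vv|vv
⇒ V over [I-1,I-2,II-1,II-2]: 6 consistent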